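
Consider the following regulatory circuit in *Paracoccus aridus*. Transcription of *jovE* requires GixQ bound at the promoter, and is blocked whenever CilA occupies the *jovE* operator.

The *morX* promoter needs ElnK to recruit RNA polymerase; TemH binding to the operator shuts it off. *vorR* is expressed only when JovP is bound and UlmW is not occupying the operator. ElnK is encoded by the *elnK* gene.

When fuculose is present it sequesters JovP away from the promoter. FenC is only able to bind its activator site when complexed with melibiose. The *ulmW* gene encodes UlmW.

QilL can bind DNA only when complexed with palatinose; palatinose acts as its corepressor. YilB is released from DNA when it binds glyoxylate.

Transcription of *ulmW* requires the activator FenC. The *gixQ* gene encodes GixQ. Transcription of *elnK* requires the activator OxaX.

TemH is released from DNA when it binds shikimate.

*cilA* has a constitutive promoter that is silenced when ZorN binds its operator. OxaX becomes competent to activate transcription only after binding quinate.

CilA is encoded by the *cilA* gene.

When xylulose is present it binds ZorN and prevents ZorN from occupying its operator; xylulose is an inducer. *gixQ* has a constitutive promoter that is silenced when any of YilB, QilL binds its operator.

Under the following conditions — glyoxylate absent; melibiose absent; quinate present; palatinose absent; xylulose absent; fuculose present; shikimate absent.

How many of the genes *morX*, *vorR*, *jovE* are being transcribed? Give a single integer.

Shikimate is absent, so TemH is active.
Quinate is present, so OxaX is active.
No repressor is bound and OxaX is active, so *elnK* is transcribed.
So ElnK is produced and active.
With repressor TemH bound, *morX* is not transcribed.
→ *morX* is OFF.
Fuculose is present, so JovP is inactive.
Melibiose is absent, so FenC is inactive.
Required activator FenC is absent, so *ulmW* is not transcribed.
So UlmW is not produced.
Required activator JovP is absent, so *vorR* is not transcribed.
→ *vorR* is OFF.
Xylulose is absent, so ZorN is active.
With repressor ZorN bound, *cilA* is not transcribed.
So CilA is not produced.
Glyoxylate is absent, so YilB is active.
Palatinose is absent, so QilL is inactive.
With repressor YilB bound, *gixQ* is not transcribed.
So GixQ is not produced.
Required activator GixQ is absent, so *jovE* is not transcribed.
→ *jovE* is OFF.
0 of the 3 genes are transcribed.

0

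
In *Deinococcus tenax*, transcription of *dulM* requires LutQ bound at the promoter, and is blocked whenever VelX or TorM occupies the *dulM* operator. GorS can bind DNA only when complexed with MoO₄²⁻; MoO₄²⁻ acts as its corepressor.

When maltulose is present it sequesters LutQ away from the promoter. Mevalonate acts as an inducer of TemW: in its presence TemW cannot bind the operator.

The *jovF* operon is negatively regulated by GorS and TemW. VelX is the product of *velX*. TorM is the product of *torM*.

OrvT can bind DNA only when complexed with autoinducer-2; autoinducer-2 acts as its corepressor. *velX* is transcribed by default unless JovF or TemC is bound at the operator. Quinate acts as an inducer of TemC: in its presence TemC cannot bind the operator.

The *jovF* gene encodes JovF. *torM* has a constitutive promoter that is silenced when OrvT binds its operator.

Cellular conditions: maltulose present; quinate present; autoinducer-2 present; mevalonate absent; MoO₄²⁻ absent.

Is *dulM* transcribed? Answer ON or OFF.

MoO₄²⁻ is absent, so GorS is inactive.
Mevalonate is absent, so TemW is active.
With repressor TemW bound, *jovF* is not transcribed.
So JovF is not produced.
Quinate is present, so TemC is inactive.
With no repressor bound, *velX* is transcribed.
So VelX is produced and active.
Maltulose is present, so LutQ is inactive.
Autoinducer-2 is present, so OrvT is active.
With repressor OrvT bound, *torM* is not transcribed.
So TorM is not produced.
With repressor VelX bound, *dulM* is not transcribed.

OFF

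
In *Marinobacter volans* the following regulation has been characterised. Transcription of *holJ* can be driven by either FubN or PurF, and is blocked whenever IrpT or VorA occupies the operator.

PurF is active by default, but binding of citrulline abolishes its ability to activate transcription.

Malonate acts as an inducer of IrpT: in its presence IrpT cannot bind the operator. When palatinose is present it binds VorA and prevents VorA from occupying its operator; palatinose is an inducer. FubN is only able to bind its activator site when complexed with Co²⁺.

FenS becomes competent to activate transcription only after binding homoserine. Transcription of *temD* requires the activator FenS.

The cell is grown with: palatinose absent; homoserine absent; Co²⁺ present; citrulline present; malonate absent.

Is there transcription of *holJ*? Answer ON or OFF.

Malonate is absent, so IrpT is active.
Palatinose is absent, so VorA is active.
Co²⁺ is present, so FubN is active.
Citrulline is present, so PurF is inactive.
With repressor IrpT bound, *holJ* is not transcribed.

OFF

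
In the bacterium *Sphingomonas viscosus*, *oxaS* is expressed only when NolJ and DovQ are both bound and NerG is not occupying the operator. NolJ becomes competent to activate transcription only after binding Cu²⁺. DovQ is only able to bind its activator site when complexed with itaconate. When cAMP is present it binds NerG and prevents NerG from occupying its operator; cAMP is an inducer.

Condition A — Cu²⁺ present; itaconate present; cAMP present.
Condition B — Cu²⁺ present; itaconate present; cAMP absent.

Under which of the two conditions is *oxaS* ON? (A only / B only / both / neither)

A only

Condition A:
Cu²⁺ is present, so NolJ is active.
Itaconate is present, so DovQ is active.
cAMP is present, so NerG is inactive.
No repressor is bound and NolJ and DovQ are active, so *oxaS* is transcribed.
→ *oxaS* is ON in A.
Condition B:
Cu²⁺ is present, so NolJ is active.
Itaconate is present, so DovQ is active.
cAMP is absent, so NerG is active.
With repressor NerG bound, *oxaS* is not transcribed.
→ *oxaS* is OFF in B.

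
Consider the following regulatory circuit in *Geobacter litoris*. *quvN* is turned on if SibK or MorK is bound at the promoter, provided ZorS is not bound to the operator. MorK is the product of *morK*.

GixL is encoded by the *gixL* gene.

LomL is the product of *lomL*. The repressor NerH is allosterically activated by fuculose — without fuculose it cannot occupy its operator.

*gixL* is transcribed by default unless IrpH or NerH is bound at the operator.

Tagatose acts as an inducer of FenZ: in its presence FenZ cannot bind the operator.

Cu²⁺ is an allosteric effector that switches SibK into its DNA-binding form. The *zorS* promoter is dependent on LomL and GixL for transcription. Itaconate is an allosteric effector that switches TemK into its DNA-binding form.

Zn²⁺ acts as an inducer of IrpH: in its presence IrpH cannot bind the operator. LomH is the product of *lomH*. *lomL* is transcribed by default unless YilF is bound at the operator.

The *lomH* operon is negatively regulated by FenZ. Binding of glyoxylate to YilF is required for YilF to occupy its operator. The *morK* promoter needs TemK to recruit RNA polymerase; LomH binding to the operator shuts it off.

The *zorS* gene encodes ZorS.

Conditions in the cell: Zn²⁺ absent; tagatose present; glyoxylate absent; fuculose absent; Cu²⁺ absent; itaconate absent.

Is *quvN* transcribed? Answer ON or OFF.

OFF

Cu²⁺ is absent, so SibK is inactive.
Glyoxylate is absent, so YilF is inactive.
With no repressor bound, *lomL* is transcribed.
So LomL is produced and active.
Zn²⁺ is absent, so IrpH is active.
Fuculose is absent, so NerH is inactive.
With repressor IrpH bound, *gixL* is not transcribed.
So GixL is not produced.
Required activator GixL is absent, so *zorS* is not transcribed.
So ZorS is not produced.
Itaconate is absent, so TemK is inactive.
Tagatose is present, so FenZ is inactive.
With no repressor bound, *lomH* is transcribed.
So LomH is produced and active.
With repressor LomH bound, *morK* is not transcribed.
So MorK is not produced.
No activator is available at the *quvN* promoter, so *quvN* is not transcribed.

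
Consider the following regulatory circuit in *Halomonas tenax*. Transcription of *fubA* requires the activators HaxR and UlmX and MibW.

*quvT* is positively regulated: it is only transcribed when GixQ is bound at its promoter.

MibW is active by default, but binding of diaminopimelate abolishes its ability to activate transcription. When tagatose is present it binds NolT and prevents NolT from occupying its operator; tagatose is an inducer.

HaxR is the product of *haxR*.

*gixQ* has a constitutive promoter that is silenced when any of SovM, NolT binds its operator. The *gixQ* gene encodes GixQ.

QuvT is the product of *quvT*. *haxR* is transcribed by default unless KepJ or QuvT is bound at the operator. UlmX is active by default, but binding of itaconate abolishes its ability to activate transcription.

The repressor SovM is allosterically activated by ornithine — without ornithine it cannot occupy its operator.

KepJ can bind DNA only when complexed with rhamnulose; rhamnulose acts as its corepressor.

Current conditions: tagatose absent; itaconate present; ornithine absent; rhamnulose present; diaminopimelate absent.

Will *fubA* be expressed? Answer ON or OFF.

OFF

Rhamnulose is present, so KepJ is active.
Ornithine is absent, so SovM is inactive.
Tagatose is absent, so NolT is active.
With repressor NolT bound, *gixQ* is not transcribed.
So GixQ is not produced.
Required activator GixQ is absent, so *quvT* is not transcribed.
So QuvT is not produced.
With repressor KepJ bound, *haxR* is not transcribed.
So HaxR is not produced.
Itaconate is present, so UlmX is inactive.
Diaminopimelate is absent, so MibW is active.
Required activator HaxR is absent, so *fubA* is not transcribed.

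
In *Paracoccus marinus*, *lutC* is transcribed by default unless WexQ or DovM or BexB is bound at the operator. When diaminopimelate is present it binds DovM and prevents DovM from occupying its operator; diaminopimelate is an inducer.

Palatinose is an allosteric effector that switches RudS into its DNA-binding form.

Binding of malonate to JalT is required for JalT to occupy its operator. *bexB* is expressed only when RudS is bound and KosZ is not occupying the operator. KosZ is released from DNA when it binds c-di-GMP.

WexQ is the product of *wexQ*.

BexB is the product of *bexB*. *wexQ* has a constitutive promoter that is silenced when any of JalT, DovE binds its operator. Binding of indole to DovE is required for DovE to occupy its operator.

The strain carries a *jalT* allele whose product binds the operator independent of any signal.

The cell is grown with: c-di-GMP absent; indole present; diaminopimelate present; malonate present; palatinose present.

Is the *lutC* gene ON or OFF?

ON

JalT is constitutively active in this strain.
Indole is present, so DovE is active.
With repressor JalT bound, *wexQ* is not transcribed.
So WexQ is not produced.
Diaminopimelate is present, so DovM is inactive.
Palatinose is present, so RudS is active.
c-di-GMP is absent, so KosZ is active.
With repressor KosZ bound, *bexB* is not transcribed.
So BexB is not produced.
With no repressor bound, *lutC* is transcribed.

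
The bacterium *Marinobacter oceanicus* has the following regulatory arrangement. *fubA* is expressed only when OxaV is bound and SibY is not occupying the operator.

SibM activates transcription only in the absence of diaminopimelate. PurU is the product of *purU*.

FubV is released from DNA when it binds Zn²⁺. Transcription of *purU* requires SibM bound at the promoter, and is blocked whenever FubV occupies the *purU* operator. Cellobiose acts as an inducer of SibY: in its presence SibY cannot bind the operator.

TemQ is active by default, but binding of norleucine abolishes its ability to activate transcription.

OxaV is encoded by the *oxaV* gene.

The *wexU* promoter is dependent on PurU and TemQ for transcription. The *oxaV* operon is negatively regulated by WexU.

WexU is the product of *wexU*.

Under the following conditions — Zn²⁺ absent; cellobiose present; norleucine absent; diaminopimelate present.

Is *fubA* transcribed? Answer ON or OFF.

Cellobiose is present, so SibY is inactive.
Zn²⁺ is absent, so FubV is active.
Diaminopimelate is present, so SibM is inactive.
With repressor FubV bound, *purU* is not transcribed.
So PurU is not produced.
Norleucine is absent, so TemQ is active.
Required activator PurU is absent, so *wexU* is not transcribed.
So WexU is not produced.
With no repressor bound, *oxaV* is transcribed.
So OxaV is produced and active.
No repressor is bound and OxaV is active, so *fubA* is transcribed.

ON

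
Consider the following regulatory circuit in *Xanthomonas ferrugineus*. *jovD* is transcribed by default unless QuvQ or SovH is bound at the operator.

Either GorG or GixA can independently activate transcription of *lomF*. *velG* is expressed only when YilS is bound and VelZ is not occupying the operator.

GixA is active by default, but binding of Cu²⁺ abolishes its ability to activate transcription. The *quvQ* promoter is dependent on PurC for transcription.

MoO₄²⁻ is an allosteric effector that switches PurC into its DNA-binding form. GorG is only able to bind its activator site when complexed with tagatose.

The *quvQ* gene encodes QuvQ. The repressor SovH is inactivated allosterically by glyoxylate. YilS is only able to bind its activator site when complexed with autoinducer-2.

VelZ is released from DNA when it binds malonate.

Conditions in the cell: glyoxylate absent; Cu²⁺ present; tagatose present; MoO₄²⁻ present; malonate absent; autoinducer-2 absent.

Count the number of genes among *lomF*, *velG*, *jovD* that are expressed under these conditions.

1

Tagatose is present, so GorG is active.
Cu²⁺ is present, so GixA is inactive.
Activator GorG is present, so *lomF* is transcribed.
→ *lomF* is ON.
Malonate is absent, so VelZ is active.
Autoinducer-2 is absent, so YilS is inactive.
With repressor VelZ bound, *velG* is not transcribed.
→ *velG* is OFF.
MoO₄²⁻ is present, so PurC is active.
No repressor is bound and PurC is active, so *quvQ* is transcribed.
So QuvQ is produced and active.
Glyoxylate is absent, so SovH is active.
With repressor QuvQ bound, *jovD* is not transcribed.
→ *jovD* is OFF.
1 of the 3 genes is transcribed.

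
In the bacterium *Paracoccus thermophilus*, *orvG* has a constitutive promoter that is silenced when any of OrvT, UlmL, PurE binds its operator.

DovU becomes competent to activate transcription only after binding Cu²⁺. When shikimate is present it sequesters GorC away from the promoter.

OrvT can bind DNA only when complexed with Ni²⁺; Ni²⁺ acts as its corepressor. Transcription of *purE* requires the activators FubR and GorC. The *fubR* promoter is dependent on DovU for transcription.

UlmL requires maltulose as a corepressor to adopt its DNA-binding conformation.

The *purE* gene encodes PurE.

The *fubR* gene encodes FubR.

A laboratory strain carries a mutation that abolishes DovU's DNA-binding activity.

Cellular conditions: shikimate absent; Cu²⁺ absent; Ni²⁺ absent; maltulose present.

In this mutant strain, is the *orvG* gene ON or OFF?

OFF

Ni²⁺ is absent, so OrvT is inactive.
Maltulose is present, so UlmL is active.
DovU is non-functional in this strain, so it has no effect.
Required activator DovU is absent, so *fubR* is not transcribed.
So FubR is not produced.
Shikimate is absent, so GorC is active.
Required activator FubR is absent, so *purE* is not transcribed.
So PurE is not produced.
With repressor UlmL bound, *orvG* is not transcribed.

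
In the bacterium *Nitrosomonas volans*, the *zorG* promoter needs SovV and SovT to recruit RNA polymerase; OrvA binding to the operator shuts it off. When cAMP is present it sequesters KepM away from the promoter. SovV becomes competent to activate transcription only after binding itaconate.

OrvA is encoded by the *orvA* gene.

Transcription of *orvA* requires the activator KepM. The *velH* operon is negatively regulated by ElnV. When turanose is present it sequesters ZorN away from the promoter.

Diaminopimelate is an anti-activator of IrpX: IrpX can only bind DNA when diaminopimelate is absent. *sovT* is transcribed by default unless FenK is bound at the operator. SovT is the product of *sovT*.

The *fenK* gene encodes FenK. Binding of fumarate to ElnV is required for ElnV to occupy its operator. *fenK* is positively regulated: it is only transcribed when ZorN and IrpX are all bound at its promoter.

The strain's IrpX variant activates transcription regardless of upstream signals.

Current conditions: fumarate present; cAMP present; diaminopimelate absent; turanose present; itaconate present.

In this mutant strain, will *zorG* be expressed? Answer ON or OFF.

ON

cAMP is present, so KepM is inactive.
Required activator KepM is absent, so *orvA* is not transcribed.
So OrvA is not produced.
Itaconate is present, so SovV is active.
Turanose is present, so ZorN is inactive.
IrpX is constitutively active in this strain.
Required activator ZorN is absent, so *fenK* is not transcribed.
So FenK is not produced.
With no repressor bound, *sovT* is transcribed.
So SovT is produced and active.
No repressor is bound and SovV and SovT are active, so *zorG* is transcribed.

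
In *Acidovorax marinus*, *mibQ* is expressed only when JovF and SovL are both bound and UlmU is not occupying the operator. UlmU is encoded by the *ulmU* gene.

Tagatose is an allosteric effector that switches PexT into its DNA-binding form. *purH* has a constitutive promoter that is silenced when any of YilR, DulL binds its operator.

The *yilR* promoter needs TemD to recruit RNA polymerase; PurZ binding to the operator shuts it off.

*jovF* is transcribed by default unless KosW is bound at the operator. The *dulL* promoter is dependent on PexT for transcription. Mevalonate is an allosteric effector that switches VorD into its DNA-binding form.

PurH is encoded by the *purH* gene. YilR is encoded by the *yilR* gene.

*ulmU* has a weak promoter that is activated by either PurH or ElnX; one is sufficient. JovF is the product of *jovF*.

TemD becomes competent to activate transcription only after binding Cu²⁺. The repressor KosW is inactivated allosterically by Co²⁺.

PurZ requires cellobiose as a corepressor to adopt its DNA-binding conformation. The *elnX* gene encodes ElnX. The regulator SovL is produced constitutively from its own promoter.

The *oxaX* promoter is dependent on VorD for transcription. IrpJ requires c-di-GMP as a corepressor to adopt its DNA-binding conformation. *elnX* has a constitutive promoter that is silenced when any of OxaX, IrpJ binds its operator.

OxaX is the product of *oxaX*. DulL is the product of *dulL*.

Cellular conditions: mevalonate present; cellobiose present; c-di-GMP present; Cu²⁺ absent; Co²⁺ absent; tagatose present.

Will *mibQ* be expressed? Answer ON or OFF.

OFF

Co²⁺ is absent, so KosW is active.
With repressor KosW bound, *jovF* is not transcribed.
So JovF is not produced.
SovL is produced constitutively and is active.
Cu²⁺ is absent, so TemD is inactive.
Cellobiose is present, so PurZ is active.
With repressor PurZ bound, *yilR* is not transcribed.
So YilR is not produced.
Tagatose is present, so PexT is active.
No repressor is bound and PexT is active, so *dulL* is transcribed.
So DulL is produced and active.
With repressor DulL bound, *purH* is not transcribed.
So PurH is not produced.
Mevalonate is present, so VorD is active.
No repressor is bound and VorD is active, so *oxaX* is transcribed.
So OxaX is produced and active.
c-di-GMP is present, so IrpJ is active.
With repressor OxaX bound, *elnX* is not transcribed.
So ElnX is not produced.
No activator is available at the *ulmU* promoter, so *ulmU* is not transcribed.
So UlmU is not produced.
Required activator JovF is absent, so *mibQ* is not transcribed.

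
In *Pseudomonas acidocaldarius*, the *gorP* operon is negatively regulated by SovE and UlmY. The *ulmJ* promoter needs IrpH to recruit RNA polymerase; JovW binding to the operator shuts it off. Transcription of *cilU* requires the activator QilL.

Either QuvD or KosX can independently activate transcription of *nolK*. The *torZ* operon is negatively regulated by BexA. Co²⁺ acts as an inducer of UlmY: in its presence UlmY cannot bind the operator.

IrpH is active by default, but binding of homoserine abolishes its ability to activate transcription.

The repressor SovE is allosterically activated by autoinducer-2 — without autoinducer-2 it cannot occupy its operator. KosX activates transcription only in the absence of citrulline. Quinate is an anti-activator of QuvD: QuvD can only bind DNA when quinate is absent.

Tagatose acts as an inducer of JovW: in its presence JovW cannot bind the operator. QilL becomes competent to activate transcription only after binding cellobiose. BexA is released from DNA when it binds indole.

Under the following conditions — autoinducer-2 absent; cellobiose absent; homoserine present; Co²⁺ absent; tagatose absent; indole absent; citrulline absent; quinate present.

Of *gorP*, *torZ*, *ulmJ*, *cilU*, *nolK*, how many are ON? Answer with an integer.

Autoinducer-2 is absent, so SovE is inactive.
Co²⁺ is absent, so UlmY is active.
With repressor UlmY bound, *gorP* is not transcribed.
→ *gorP* is OFF.
Indole is absent, so BexA is active.
With repressor BexA bound, *torZ* is not transcribed.
→ *torZ* is OFF.
Homoserine is present, so IrpH is inactive.
Tagatose is absent, so JovW is active.
With repressor JovW bound, *ulmJ* is not transcribed.
→ *ulmJ* is OFF.
Cellobiose is absent, so QilL is inactive.
Required activator QilL is absent, so *cilU* is not transcribed.
→ *cilU* is OFF.
Quinate is present, so QuvD is inactive.
Citrulline is absent, so KosX is active.
Activator KosX is present, so *nolK* is transcribed.
→ *nolK* is ON.
1 of the 5 genes is transcribed.

1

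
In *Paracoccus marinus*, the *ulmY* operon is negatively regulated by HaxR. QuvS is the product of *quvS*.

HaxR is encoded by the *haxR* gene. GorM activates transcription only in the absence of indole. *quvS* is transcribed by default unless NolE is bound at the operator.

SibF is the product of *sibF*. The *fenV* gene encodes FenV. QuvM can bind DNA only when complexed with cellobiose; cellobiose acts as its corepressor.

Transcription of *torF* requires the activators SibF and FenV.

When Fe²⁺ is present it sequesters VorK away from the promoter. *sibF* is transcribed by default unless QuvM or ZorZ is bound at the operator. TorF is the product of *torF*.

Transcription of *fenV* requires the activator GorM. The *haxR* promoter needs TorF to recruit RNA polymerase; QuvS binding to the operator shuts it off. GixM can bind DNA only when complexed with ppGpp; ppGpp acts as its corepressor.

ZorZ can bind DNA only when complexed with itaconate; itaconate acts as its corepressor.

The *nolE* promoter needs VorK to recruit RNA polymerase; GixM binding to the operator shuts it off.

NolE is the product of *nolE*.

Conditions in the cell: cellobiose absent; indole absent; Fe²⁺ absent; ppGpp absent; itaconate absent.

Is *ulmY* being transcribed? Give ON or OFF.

OFF

Fe²⁺ is absent, so VorK is active.
ppGpp is absent, so GixM is inactive.
No repressor is bound and VorK is active, so *nolE* is transcribed.
So NolE is produced and active.
With repressor NolE bound, *quvS* is not transcribed.
So QuvS is not produced.
Cellobiose is absent, so QuvM is inactive.
Itaconate is absent, so ZorZ is inactive.
With no repressor bound, *sibF* is transcribed.
So SibF is produced and active.
Indole is absent, so GorM is active.
No repressor is bound and GorM is active, so *fenV* is transcribed.
So FenV is produced and active.
No repressor is bound and SibF and FenV are active, so *torF* is transcribed.
So TorF is produced and active.
No repressor is bound and TorF is active, so *haxR* is transcribed.
So HaxR is produced and active.
With repressor HaxR bound, *ulmY* is not transcribed.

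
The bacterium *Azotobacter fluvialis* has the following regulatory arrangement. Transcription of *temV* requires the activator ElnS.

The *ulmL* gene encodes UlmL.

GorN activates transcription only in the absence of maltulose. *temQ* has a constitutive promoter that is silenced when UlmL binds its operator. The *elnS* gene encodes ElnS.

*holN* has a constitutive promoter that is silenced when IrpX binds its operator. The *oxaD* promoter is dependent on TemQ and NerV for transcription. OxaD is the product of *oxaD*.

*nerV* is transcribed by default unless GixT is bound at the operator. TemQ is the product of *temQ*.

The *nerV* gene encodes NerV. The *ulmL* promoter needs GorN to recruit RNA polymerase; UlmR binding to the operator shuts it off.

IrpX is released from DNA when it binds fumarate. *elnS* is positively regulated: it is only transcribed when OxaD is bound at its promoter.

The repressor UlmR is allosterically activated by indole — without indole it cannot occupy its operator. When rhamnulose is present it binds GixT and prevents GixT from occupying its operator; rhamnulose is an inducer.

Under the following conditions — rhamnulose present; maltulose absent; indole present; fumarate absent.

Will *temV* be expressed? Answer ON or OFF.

ON

Indole is present, so UlmR is active.
Maltulose is absent, so GorN is active.
With repressor UlmR bound, *ulmL* is not transcribed.
So UlmL is not produced.
With no repressor bound, *temQ* is transcribed.
So TemQ is produced and active.
Rhamnulose is present, so GixT is inactive.
With no repressor bound, *nerV* is transcribed.
So NerV is produced and active.
No repressor is bound and TemQ and NerV are active, so *oxaD* is transcribed.
So OxaD is produced and active.
No repressor is bound and OxaD is active, so *elnS* is transcribed.
So ElnS is produced and active.
No repressor is bound and ElnS is active, so *temV* is transcribed.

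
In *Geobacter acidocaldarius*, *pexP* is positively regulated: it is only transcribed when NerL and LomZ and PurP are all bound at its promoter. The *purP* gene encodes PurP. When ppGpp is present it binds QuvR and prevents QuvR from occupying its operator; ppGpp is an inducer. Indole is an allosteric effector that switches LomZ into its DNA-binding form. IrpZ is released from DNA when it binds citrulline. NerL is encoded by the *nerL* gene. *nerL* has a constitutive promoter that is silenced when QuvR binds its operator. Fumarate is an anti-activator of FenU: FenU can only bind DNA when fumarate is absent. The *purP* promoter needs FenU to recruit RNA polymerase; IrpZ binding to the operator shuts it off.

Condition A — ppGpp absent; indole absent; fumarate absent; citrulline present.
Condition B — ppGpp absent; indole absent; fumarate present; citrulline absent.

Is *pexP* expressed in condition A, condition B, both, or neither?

Condition A:
ppGpp is absent, so QuvR is active.
With repressor QuvR bound, *nerL* is not transcribed.
So NerL is not produced.
Indole is absent, so LomZ is inactive.
Fumarate is absent, so FenU is active.
Citrulline is present, so IrpZ is inactive.
No repressor is bound and FenU is active, so *purP* is transcribed.
So PurP is produced and active.
Required activator NerL is absent, so *pexP* is not transcribed.
→ *pexP* is OFF in A.
Condition B:
ppGpp is absent, so QuvR is active.
With repressor QuvR bound, *nerL* is not transcribed.
So NerL is not produced.
Indole is absent, so LomZ is inactive.
Fumarate is present, so FenU is inactive.
Citrulline is absent, so IrpZ is active.
With repressor IrpZ bound, *purP* is not transcribed.
So PurP is not produced.
Required activator NerL is absent, so *pexP* is not transcribed.
→ *pexP* is OFF in B.

neither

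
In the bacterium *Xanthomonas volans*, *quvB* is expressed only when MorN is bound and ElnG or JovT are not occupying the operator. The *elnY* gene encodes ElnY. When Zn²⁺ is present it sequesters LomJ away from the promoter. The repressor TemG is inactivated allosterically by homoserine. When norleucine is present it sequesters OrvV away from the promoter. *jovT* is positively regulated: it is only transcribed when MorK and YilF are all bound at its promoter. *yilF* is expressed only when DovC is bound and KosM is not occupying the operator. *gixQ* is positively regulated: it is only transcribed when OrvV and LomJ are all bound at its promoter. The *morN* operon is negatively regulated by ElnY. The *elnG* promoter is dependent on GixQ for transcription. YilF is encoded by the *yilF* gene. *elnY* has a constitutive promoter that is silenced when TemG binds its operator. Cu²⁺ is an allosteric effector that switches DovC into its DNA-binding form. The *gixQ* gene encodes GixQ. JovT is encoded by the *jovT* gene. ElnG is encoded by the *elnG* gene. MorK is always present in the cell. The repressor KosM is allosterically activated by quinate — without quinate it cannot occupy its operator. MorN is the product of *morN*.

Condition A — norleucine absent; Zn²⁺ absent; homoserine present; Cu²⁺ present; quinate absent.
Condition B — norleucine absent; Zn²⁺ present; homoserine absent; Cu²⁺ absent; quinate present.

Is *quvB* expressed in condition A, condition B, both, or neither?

Condition A:
Norleucine is absent, so OrvV is active.
Zn²⁺ is absent, so LomJ is active.
No repressor is bound and OrvV and LomJ are active, so *gixQ* is transcribed.
So GixQ is produced and active.
No repressor is bound and GixQ is active, so *elnG* is transcribed.
So ElnG is produced and active.
Homoserine is present, so TemG is inactive.
With no repressor bound, *elnY* is transcribed.
So ElnY is produced and active.
With repressor ElnY bound, *morN* is not transcribed.
So MorN is not produced.
MorK is produced constitutively and is active.
Cu²⁺ is present, so DovC is active.
Quinate is absent, so KosM is inactive.
No repressor is bound and DovC is active, so *yilF* is transcribed.
So YilF is produced and active.
No repressor is bound and MorK and YilF are active, so *jovT* is transcribed.
So JovT is produced and active.
With repressor ElnG bound, *quvB* is not transcribed.
→ *quvB* is OFF in A.
Condition B:
Norleucine is absent, so OrvV is active.
Zn²⁺ is present, so LomJ is inactive.
Required activator LomJ is absent, so *gixQ* is not transcribed.
So GixQ is not produced.
Required activator GixQ is absent, so *elnG* is not transcribed.
So ElnG is not produced.
Homoserine is absent, so TemG is active.
With repressor TemG bound, *elnY* is not transcribed.
So ElnY is not produced.
With no repressor bound, *morN* is transcribed.
So MorN is produced and active.
MorK is produced constitutively and is active.
Cu²⁺ is absent, so DovC is inactive.
Quinate is present, so KosM is active.
With repressor KosM bound, *yilF* is not transcribed.
So YilF is not produced.
Required activator YilF is absent, so *jovT* is not transcribed.
So JovT is not produced.
No repressor is bound and MorN is active, so *quvB* is transcribed.
→ *quvB* is ON in B.

B only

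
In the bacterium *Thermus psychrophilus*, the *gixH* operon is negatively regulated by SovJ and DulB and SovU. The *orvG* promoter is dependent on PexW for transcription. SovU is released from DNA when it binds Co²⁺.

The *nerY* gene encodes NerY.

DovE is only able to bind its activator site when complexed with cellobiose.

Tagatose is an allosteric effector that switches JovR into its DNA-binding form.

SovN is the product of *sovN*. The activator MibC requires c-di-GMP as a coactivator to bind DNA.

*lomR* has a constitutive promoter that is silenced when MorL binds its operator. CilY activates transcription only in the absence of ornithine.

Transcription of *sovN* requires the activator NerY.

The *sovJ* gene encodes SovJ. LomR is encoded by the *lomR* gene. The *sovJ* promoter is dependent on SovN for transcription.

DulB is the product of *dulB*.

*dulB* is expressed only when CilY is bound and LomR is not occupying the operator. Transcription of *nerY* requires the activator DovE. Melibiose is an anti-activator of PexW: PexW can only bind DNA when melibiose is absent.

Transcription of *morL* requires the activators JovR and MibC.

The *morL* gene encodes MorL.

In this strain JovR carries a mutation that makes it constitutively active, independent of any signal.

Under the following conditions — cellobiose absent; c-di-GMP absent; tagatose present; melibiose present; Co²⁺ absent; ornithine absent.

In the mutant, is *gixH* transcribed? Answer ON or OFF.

Cellobiose is absent, so DovE is inactive.
Required activator DovE is absent, so *nerY* is not transcribed.
So NerY is not produced.
Required activator NerY is absent, so *sovN* is not transcribed.
So SovN is not produced.
Required activator SovN is absent, so *sovJ* is not transcribed.
So SovJ is not produced.
Ornithine is absent, so CilY is active.
JovR is constitutively active in this strain.
c-di-GMP is absent, so MibC is inactive.
Required activator MibC is absent, so *morL* is not transcribed.
So MorL is not produced.
With no repressor bound, *lomR* is transcribed.
So LomR is produced and active.
With repressor LomR bound, *dulB* is not transcribed.
So DulB is not produced.
Co²⁺ is absent, so SovU is active.
With repressor SovU bound, *gixH* is not transcribed.

OFF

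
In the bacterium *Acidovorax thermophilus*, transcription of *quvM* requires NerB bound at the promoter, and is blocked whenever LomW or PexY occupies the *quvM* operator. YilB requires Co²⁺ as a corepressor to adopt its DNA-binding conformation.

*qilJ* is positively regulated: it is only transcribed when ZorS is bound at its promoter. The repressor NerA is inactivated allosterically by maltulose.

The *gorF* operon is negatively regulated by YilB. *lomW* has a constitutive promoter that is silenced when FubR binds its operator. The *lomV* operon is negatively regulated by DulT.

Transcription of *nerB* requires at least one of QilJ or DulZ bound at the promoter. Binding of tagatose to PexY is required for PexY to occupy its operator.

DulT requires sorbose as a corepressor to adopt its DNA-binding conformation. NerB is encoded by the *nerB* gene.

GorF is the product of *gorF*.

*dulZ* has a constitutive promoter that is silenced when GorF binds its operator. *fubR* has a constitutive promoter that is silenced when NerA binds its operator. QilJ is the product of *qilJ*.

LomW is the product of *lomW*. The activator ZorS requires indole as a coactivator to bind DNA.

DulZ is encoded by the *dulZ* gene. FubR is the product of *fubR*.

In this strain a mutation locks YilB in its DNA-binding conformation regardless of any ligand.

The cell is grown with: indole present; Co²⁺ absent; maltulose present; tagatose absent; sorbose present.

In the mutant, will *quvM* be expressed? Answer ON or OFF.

Indole is present, so ZorS is active.
No repressor is bound and ZorS is active, so *qilJ* is transcribed.
So QilJ is produced and active.
YilB is constitutively active in this strain.
With repressor YilB bound, *gorF* is not transcribed.
So GorF is not produced.
With no repressor bound, *dulZ* is transcribed.
So DulZ is produced and active.
Activator QilJ is present, so *nerB* is transcribed.
So NerB is produced and active.
Maltulose is present, so NerA is inactive.
With no repressor bound, *fubR* is transcribed.
So FubR is produced and active.
With repressor FubR bound, *lomW* is not transcribed.
So LomW is not produced.
Tagatose is absent, so PexY is inactive.
No repressor is bound and NerB is active, so *quvM* is transcribed.

ON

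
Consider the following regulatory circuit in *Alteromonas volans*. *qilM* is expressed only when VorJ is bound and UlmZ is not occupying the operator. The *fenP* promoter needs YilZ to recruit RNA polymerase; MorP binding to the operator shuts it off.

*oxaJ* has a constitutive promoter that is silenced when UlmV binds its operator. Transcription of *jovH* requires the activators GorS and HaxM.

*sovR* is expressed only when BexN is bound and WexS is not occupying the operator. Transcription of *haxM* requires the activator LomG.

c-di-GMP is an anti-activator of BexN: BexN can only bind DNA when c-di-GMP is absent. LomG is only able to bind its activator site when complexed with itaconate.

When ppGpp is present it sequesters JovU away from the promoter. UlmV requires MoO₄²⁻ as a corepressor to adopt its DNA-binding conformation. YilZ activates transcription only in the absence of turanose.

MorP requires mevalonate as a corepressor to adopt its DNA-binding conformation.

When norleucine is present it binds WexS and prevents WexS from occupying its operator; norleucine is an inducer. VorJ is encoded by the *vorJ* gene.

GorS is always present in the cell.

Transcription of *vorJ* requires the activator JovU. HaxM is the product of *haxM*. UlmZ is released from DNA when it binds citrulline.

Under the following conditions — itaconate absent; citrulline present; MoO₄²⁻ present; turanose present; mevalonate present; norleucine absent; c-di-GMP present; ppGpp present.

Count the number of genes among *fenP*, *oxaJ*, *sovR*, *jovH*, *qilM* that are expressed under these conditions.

Turanose is present, so YilZ is inactive.
Mevalonate is present, so MorP is active.
With repressor MorP bound, *fenP* is not transcribed.
→ *fenP* is OFF.
MoO₄²⁻ is present, so UlmV is active.
With repressor UlmV bound, *oxaJ* is not transcribed.
→ *oxaJ* is OFF.
Norleucine is absent, so WexS is active.
c-di-GMP is present, so BexN is inactive.
With repressor WexS bound, *sovR* is not transcribed.
→ *sovR* is OFF.
GorS is produced constitutively and is active.
Itaconate is absent, so LomG is inactive.
Required activator LomG is absent, so *haxM* is not transcribed.
So HaxM is not produced.
Required activator HaxM is absent, so *jovH* is not transcribed.
→ *jovH* is OFF.
ppGpp is present, so JovU is inactive.
Required activator JovU is absent, so *vorJ* is not transcribed.
So VorJ is not produced.
Citrulline is present, so UlmZ is inactive.
Required activator VorJ is absent, so *qilM* is not transcribed.
→ *qilM* is OFF.
0 of the 5 genes are transcribed.

0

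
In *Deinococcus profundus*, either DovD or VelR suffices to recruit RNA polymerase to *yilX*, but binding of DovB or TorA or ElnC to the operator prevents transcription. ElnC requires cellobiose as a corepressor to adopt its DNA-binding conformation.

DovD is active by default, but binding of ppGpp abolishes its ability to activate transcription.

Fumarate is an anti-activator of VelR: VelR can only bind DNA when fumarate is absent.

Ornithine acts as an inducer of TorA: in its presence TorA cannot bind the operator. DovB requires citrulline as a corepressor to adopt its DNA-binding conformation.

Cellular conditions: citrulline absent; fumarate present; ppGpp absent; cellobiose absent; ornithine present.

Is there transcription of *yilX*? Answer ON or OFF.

Citrulline is absent, so DovB is inactive.
ppGpp is absent, so DovD is active.
Ornithine is present, so TorA is inactive.
Cellobiose is absent, so ElnC is inactive.
Fumarate is present, so VelR is inactive.
Activator DovD is present, so *yilX* is transcribed.

ON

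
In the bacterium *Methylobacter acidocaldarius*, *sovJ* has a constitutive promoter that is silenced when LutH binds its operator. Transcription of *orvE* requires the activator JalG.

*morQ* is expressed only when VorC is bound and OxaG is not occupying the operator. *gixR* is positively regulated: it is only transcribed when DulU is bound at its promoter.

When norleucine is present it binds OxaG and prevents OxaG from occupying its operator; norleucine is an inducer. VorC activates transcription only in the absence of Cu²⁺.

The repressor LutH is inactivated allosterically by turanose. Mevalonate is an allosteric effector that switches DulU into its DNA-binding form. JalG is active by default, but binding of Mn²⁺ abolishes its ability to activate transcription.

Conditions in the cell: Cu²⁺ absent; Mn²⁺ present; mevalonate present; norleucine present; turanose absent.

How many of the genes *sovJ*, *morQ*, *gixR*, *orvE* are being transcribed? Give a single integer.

Turanose is absent, so LutH is active.
With repressor LutH bound, *sovJ* is not transcribed.
→ *sovJ* is OFF.
Cu²⁺ is absent, so VorC is active.
Norleucine is present, so OxaG is inactive.
No repressor is bound and VorC is active, so *morQ* is transcribed.
→ *morQ* is ON.
Mevalonate is present, so DulU is active.
No repressor is bound and DulU is active, so *gixR* is transcribed.
→ *gixR* is ON.
Mn²⁺ is present, so JalG is inactive.
Required activator JalG is absent, so *orvE* is not transcribed.
→ *orvE* is OFF.
2 of the 4 genes are transcribed.

2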